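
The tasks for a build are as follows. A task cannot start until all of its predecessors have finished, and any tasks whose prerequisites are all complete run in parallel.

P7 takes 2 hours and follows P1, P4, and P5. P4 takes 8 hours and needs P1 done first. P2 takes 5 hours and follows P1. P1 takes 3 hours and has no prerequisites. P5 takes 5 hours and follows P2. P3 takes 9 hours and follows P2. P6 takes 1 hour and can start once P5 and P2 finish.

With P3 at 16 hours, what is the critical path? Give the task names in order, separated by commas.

P1, P2, P3

The binding path is P1→P2→P3 = 3+5+9 = 17; finish at 17 hours.
P3 is on the critical path; changing it to 16 makes that path 24 hours.
The critical path is still P1→P2→P3; finish is now 24 hours.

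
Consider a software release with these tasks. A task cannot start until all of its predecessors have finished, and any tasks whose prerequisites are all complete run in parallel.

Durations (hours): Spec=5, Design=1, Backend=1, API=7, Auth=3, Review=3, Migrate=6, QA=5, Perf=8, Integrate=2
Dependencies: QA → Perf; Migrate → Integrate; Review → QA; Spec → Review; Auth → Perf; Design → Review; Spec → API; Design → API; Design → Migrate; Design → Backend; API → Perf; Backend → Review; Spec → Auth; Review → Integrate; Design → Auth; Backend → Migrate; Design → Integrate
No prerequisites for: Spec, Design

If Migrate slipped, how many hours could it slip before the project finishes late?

11

Critical path: Spec→Review→QA→Perf = 5+3+5+8 = 21, so the finish is 21 hours.
The longest chain containing Migrate totals 10 hours.
So Migrate can slip 19 − 8 = 11 hours.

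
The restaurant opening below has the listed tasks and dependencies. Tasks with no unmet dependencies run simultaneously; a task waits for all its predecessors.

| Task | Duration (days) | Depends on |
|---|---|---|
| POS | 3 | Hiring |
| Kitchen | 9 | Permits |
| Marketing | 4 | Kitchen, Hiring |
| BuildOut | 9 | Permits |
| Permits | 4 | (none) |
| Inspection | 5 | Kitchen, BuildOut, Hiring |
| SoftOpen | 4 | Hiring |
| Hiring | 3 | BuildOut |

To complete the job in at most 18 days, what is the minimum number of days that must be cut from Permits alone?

3

Current finish: 21 days; target: 18.
Permits is on every critical path, so each day cut from Permits cuts the finish by one (this holds down to a finish of 18).
Need 21 − 18 = 3 days off Permits → Permits becomes 1 day, finish becomes 18.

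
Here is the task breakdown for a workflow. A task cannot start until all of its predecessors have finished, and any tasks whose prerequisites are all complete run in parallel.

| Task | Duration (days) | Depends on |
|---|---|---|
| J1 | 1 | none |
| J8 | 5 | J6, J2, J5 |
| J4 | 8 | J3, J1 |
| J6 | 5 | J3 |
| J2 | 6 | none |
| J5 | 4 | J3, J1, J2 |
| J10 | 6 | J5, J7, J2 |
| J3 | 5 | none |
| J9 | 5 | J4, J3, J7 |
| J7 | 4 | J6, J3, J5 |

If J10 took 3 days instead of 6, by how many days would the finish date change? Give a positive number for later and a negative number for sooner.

Critical path before the change: J2→J5→J7→J10 = 6+4+4+6 = 20 giving 20 days.
J10 lies on that path, so at 3 days the path becomes 17 days.
Now J2→J5→J7→J9 = 6+4+4+5 = 19 is longest, so the finish becomes 19 days.
Change in finish: 19 − 20 = -1 days.

-1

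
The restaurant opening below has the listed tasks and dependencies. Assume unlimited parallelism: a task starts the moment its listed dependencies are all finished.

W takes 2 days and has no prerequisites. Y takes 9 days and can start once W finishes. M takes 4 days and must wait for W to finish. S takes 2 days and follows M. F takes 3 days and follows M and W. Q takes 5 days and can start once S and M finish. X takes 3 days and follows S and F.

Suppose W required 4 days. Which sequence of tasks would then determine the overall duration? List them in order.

As given, the longest chain is W→M→S→Q = 2+4+2+5 = 13, so the finish is 13 days.
W lies on that path, so at 4 days the path becomes 15 days.
That remains the longest chain; total 15 days.

W, M, S, Q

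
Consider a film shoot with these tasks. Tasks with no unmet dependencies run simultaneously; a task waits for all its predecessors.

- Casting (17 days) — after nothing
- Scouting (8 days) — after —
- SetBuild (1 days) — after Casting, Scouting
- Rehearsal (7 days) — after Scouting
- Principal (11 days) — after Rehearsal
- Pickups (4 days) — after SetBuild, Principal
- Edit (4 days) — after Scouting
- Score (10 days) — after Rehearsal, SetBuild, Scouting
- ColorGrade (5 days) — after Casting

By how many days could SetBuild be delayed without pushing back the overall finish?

2

The longest chain is Scouting→Rehearsal→Principal→Pickups = 8+7+11+4 = 30; overall finish 30 days.
Longest path through SetBuild: 28 days (earliest finish 18, latest finish 20).
Float = 30 − 28 = 2.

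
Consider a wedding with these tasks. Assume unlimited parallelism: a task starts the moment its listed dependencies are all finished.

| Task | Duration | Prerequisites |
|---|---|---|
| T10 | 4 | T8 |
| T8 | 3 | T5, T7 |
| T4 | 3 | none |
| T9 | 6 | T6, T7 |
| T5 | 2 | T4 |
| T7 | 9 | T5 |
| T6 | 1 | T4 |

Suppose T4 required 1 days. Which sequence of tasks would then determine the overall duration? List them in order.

T4, T5, T7, T8, T10

Actual critical path: T4→T5→T7→T8→T10 = 3+2+9+3+4 = 21 ⇒ 21 days.
T4 is on the critical path; changing it to 1 makes that path 19 days.
No other chain overtakes it, so the finish is 19 days.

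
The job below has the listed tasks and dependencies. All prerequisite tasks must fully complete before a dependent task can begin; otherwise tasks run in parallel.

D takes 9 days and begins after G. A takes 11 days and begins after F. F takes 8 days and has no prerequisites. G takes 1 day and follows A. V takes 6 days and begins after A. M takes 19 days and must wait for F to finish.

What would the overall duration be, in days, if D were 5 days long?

27

Critical path before the change: F→A→G→D = 8+11+1+9 = 29 giving 29 days.
Since D is critical, the -4 change carries straight to that chain (now 25 days).
The binding chain switches to F→M = 8+19 = 27; finish 27 days.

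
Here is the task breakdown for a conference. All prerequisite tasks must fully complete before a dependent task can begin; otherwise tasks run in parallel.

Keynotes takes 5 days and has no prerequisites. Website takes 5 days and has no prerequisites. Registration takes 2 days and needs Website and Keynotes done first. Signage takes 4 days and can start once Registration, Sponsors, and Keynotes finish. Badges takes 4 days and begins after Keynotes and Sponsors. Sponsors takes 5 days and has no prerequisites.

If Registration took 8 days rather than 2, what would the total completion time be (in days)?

17

Actual critical path: Keynotes→Registration→Signage = 5+2+4 = 11 ⇒ 11 days.
Registration is on the critical path; changing it to 8 makes that path 17 days.
That remains the longest chain; total 17 days.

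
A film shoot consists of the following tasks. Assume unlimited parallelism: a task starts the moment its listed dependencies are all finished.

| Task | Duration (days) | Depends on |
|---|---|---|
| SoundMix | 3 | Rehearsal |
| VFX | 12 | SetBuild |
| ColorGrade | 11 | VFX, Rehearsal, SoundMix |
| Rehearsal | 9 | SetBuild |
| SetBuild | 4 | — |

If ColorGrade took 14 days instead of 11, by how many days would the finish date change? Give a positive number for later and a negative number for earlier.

The binding path is SetBuild→Rehearsal→SoundMix→ColorGrade = 4+9+3+11 = 27; finish at 27 days.
ColorGrade is on the critical path; changing it to 14 makes that path 30 days.
No other chain overtakes it, so the finish is 30 days.
Change in finish: 30 − 27 = +3 days.

3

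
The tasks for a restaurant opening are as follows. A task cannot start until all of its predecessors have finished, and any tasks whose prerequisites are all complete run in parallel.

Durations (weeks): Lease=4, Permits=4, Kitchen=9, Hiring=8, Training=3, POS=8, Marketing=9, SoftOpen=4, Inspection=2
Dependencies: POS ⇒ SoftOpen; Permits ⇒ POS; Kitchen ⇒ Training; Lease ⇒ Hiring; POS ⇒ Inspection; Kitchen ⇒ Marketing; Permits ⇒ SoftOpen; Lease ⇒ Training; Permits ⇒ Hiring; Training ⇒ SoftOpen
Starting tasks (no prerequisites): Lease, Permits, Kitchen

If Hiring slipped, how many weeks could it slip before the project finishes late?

Kitchen→Marketing = 9+9 = 18 sets the makespan at 18 weeks.
Longest path through Hiring: 12 weeks (earliest finish 12, latest finish 18).
So Hiring can slip 18 − 12 = 6 weeks.

6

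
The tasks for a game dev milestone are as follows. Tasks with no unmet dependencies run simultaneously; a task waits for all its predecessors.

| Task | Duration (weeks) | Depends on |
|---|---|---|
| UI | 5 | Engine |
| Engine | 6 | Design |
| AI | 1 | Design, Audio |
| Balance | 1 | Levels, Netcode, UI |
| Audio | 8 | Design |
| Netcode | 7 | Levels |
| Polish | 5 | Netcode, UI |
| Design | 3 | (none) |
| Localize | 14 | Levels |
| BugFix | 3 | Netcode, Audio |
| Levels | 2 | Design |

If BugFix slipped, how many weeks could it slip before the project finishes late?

4

Design→Engine→UI→Polish = 3+6+5+5 = 19 sets the makespan at 19 weeks.
Longest path through BugFix: 15 weeks (earliest finish 15, latest finish 19).
Float = 19 − 15 = 4.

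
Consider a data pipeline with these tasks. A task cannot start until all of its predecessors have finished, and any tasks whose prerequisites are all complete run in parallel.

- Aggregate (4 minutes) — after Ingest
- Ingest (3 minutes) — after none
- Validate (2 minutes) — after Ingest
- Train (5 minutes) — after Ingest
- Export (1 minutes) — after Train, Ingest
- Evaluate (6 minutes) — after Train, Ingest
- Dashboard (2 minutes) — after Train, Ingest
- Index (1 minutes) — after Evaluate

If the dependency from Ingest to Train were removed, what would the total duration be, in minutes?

12

Before: longest chain Ingest→Train→Evaluate→Index = 3+5+6+1 = 15, finish 15.
Without Ingest→Train, Train's earliest start moves from 3 to 0.
The longest chain is now Train→Evaluate→Index = 5+6+1 = 12, so the job takes 12 minutes.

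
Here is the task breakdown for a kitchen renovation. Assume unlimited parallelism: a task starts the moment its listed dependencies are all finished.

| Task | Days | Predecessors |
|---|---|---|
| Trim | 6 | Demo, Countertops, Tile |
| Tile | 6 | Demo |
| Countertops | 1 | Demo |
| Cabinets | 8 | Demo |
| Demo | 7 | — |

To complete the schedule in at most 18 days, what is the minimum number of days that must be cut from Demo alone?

1

Current finish: 19 days; target: 18.
Demo is on every critical path, so each day cut from Demo cuts the finish by one (this holds down to a finish of 13).
Need 19 − 18 = 1 day off Demo → Demo becomes 6 days, finish becomes 18.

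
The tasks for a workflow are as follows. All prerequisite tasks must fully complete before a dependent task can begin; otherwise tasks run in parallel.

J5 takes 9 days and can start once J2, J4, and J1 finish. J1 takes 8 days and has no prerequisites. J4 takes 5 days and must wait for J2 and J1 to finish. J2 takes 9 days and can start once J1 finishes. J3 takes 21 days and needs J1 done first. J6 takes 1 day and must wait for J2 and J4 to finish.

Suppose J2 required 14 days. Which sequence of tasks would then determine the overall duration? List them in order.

Critical path before the change: J1→J2→J4→J5 = 8+9+5+9 = 31 giving 31 days.
J2 lies on that path, so at 14 days the path becomes 36 days.
No other chain overtakes it, so the finish is 36 days.

J1, J2, J4, J5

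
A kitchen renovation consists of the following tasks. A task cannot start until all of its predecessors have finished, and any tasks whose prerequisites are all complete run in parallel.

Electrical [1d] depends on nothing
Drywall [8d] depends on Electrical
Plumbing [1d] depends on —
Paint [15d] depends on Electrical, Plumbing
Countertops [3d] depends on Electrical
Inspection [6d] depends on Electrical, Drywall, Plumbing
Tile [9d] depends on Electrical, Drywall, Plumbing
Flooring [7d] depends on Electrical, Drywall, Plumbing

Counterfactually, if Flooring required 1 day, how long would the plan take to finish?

Critical path before the change: Electrical→Drywall→Tile = 1+8+9 = 18 giving 18 days.
Flooring has 2 days of float (longest path through it is 16).
That remains the longest chain; total 18 days.

18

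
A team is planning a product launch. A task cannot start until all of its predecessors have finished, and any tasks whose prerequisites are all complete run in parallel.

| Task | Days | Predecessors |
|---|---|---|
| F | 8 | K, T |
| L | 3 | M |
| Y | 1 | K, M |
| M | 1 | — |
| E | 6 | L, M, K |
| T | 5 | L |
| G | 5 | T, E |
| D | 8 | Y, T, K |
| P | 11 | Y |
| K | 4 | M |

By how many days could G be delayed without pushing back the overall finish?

1

The longest chain is M→L→T→D = 1+3+5+8 = 17; overall finish 17 days.
Longest path through G: 16 days (earliest finish 16, latest finish 17).
Slack of G = 12 − 11 = 1 day.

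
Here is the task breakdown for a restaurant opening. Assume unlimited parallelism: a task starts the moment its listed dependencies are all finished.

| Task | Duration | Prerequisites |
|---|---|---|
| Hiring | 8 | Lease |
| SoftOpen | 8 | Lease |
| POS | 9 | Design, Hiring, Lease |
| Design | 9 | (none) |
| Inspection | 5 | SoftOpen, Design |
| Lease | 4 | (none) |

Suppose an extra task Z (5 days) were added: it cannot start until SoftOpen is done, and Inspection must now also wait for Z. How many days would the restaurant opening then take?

22

Originally the restaurant opening takes 21 days.
With Z inserted, Inspection now waits for max(SoftOpen, Design, Z).
New critical path: Lease→SoftOpen→Z→Inspection = 4+8+5+5 = 22 ⇒ 22 days.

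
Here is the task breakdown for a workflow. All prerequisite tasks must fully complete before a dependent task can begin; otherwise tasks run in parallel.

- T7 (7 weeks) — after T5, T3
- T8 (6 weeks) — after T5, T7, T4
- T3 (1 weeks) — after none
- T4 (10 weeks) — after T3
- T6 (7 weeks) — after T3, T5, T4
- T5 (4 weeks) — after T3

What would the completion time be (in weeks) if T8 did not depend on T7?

18

With the dependency in place, T3→T4→T6 = 1+10+7 = 18 sets the finish at 18 weeks.
Without T7→T8, T8's earliest start moves from 12 to 11.
After: T3→T4→T6 = 1+10+7 = 18 → 18 weeks.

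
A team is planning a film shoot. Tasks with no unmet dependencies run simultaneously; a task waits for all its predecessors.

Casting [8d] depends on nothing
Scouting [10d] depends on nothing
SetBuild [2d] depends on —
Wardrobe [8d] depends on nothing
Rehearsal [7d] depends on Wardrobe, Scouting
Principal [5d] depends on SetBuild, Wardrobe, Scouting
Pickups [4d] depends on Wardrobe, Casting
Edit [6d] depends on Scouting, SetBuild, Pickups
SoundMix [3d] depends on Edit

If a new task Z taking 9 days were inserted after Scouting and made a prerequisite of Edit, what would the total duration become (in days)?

28

Originally the schedule takes 21 days.
With Z inserted, Edit now waits for max(Scouting, SetBuild, Pickups, Z).
New critical path: Scouting→Z→Edit→SoundMix = 10+9+6+3 = 28 ⇒ 28 days.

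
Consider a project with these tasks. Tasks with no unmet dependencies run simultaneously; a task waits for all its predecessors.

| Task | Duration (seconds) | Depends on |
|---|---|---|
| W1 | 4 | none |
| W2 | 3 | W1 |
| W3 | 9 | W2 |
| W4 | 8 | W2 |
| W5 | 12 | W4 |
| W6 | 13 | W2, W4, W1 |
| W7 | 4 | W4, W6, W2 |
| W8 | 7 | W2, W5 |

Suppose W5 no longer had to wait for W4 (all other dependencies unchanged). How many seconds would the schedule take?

32

With the dependency in place, W1→W2→W4→W5→W8 = 4+3+8+12+7 = 34 sets the finish at 34 seconds.
Without W4→W5, W5's earliest start moves from 15 to 0.
The longest chain is now W1→W2→W4→W6→W7 = 4+3+8+13+4 = 32, so the schedule takes 32 seconds.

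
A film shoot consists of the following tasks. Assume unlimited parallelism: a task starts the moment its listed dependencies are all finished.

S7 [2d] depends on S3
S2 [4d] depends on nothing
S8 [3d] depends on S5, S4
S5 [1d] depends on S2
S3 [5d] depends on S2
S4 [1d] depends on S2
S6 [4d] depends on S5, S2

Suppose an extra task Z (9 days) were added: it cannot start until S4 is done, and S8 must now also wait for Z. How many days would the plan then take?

17

Originally the plan takes 11 days.
With Z inserted, S8 now waits for max(S5, S4, Z).
New critical path: S2→S4→Z→S8 = 4+1+9+3 = 17 ⇒ 17 days.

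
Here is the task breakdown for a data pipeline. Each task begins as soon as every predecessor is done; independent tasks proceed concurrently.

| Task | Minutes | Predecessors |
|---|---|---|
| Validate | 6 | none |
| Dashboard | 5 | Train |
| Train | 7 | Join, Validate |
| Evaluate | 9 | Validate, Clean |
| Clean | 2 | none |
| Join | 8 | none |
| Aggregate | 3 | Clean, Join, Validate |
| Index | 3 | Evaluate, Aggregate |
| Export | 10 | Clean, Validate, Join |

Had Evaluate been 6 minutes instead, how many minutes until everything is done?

20

As given, the longest chain is Join→Train→Dashboard = 8+7+5 = 20, so the finish is 20 minutes.
The longest path through Evaluate is only 18 minutes, so Evaluate has float 2.
The critical path is still Join→Train→Dashboard; finish is now 20 minutes.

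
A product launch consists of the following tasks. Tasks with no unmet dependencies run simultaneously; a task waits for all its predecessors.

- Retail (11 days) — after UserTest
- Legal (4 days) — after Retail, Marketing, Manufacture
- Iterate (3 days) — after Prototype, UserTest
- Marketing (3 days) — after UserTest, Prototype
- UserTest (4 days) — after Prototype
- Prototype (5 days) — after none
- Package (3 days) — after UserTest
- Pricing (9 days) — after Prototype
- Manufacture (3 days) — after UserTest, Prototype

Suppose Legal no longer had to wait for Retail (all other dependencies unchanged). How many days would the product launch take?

20

With the dependency in place, Prototype→UserTest→Retail→Legal = 5+4+11+4 = 24 sets the finish at 24 days.
Without Retail→Legal, Legal's earliest start moves from 20 to 12.
After: Prototype→UserTest→Retail = 5+4+11 = 20 → 20 days.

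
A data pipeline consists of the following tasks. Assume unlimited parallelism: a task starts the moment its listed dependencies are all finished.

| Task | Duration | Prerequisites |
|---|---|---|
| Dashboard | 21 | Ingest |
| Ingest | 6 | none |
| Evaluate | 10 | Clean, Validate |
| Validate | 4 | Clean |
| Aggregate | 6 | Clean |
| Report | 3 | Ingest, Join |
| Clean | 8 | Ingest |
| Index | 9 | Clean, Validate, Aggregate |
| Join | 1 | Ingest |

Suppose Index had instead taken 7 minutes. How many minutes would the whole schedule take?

Baseline: Ingest→Clean→Aggregate→Index = 6+8+6+9 = 29 → 29 minutes.
Index is on the critical path; changing it to 7 makes that path 27 minutes.
Now Ingest→Clean→Validate→Evaluate = 6+8+4+10 = 28 is longest, so the finish becomes 28 minutes.

28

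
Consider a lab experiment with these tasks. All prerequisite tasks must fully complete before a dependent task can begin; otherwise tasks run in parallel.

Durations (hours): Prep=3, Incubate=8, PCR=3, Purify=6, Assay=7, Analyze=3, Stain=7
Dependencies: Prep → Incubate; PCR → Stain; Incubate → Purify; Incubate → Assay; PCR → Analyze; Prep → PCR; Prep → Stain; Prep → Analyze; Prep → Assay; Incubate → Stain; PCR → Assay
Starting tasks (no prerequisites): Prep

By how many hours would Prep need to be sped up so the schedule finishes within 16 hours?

2

Current finish: 18 hours; target: 16.
Prep is on every critical path, so each hour cut from Prep cuts the finish by one (this holds down to a finish of 16).
Need 18 − 16 = 2 hours off Prep → Prep becomes 1 hour, finish becomes 16.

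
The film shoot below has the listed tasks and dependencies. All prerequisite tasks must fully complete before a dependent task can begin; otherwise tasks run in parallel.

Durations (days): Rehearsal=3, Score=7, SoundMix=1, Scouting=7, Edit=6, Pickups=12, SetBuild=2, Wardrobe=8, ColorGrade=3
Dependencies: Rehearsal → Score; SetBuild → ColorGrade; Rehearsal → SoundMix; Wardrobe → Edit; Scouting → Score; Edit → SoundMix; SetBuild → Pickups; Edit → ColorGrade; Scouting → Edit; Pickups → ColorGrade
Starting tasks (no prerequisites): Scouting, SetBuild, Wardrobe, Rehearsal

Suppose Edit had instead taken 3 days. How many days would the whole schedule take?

Actual critical path: Wardrobe→Edit→ColorGrade = 8+6+3 = 17 ⇒ 17 days.
Edit is on the critical path; changing it to 3 makes that path 14 days.
Now SetBuild→Pickups→ColorGrade = 2+12+3 = 17 is longest, so the finish becomes 17 days.

17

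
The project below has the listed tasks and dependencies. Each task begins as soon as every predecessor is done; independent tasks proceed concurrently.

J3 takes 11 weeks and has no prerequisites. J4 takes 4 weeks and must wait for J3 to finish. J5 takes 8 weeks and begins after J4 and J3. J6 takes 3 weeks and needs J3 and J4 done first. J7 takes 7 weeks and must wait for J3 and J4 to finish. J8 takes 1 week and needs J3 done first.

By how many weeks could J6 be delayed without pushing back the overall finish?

The longest chain is J3→J4→J5 = 11+4+8 = 23; overall finish 23 weeks.
The longest chain containing J6 totals 18 weeks.
Slack of J6 = 20 − 15 = 5 weeks.

5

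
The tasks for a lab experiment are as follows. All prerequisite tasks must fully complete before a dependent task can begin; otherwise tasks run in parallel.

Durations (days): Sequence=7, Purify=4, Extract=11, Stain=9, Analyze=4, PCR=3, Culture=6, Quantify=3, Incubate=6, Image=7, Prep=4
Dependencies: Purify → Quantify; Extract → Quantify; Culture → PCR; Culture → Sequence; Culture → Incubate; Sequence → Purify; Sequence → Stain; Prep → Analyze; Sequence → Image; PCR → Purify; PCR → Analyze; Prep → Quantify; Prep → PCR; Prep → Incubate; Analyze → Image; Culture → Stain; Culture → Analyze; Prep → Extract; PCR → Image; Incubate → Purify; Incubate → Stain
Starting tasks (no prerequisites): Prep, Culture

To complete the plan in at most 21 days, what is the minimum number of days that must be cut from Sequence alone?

1

Current finish: 22 days; target: 21.
Sequence is on every critical path, so each day cut from Sequence cuts the finish by one (this holds down to a finish of 21).
Need 22 − 21 = 1 day off Sequence → Sequence becomes 6 days, finish becomes 21.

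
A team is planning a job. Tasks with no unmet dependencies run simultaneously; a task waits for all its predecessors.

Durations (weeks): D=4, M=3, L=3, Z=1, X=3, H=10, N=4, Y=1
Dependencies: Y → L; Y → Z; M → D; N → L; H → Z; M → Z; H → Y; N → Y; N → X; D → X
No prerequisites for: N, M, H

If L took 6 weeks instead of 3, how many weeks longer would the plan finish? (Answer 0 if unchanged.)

Critical path before the change: H→Y→L = 10+1+3 = 14 giving 14 weeks.
L lies on that path, so at 6 weeks the path becomes 17 weeks.
The critical path is still H→Y→L; finish is now 17 weeks.
Change in finish: 17 − 14 = +3 weeks.

3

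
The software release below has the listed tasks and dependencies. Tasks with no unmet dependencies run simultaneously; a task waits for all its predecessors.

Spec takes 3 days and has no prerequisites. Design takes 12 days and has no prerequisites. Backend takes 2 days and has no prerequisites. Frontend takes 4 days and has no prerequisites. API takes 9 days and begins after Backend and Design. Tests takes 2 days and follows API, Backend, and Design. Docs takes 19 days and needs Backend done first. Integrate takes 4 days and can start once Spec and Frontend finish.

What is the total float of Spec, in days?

Design→API→Tests = 12+9+2 = 23 sets the makespan at 23 days.
Longest path through Spec: 7 days (earliest finish 3, latest finish 19).
Float = 23 − 7 = 16.

16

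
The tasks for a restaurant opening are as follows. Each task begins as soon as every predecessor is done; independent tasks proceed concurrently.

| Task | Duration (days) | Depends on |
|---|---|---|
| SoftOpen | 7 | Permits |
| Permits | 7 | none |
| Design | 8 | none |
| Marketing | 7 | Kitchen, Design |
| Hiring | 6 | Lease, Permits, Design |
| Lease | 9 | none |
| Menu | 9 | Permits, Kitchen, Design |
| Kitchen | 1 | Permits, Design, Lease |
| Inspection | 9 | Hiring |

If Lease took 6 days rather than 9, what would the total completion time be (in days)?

23

Actual critical path: Lease→Hiring→Inspection = 9+6+9 = 24 ⇒ 24 days.
Lease is on the critical path; changing it to 6 makes that path 21 days.
New critical path: Design→Hiring→Inspection = 8+6+9 = 23 ⇒ 23 days.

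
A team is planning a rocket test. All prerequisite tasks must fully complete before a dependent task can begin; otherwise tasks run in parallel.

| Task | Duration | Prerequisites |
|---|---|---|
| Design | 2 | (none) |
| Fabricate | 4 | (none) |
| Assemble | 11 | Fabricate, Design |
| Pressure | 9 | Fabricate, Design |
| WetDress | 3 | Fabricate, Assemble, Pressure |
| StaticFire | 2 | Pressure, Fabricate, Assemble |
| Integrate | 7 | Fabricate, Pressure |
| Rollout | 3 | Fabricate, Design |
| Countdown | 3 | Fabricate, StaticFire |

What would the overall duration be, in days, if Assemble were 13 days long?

Actual critical path: Fabricate→Assemble→StaticFire→Countdown = 4+11+2+3 = 20 ⇒ 20 days.
Since Assemble is critical, the +2 change carries straight to that chain (now 22 days).
No other chain overtakes it, so the finish is 22 days.

22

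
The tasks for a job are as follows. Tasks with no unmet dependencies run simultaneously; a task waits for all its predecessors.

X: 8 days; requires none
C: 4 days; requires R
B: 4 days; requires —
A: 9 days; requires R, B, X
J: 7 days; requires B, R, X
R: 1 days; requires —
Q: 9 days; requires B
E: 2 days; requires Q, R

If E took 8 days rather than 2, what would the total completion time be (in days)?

21

Baseline: X→A = 8+9 = 17 → 17 days.
The longest path through E is only 15 days, so E has float 2.
New critical path: B→Q→E = 4+9+8 = 21 ⇒ 21 days.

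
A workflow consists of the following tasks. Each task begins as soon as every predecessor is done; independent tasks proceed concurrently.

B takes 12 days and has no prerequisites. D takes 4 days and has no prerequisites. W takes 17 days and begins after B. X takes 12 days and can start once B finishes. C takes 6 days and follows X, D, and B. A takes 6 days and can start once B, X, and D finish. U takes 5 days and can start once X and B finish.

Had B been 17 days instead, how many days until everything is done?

The binding path is B→X→C = 12+12+6 = 30; finish at 30 days.
B is on the critical path; changing it to 17 makes that path 35 days.
That remains the longest chain; total 35 days.

35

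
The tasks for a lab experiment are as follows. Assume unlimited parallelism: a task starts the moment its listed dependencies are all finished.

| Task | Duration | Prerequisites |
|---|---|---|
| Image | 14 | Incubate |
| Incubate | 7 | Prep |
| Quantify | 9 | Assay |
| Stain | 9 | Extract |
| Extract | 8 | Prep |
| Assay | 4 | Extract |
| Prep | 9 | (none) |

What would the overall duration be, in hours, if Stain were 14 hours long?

Baseline: Prep→Incubate→Image = 9+7+14 = 30 → 30 hours.
The longest path through Stain is only 26 hours, so Stain has float 4.
New critical path: Prep→Extract→Stain = 9+8+14 = 31 ⇒ 31 hours.

31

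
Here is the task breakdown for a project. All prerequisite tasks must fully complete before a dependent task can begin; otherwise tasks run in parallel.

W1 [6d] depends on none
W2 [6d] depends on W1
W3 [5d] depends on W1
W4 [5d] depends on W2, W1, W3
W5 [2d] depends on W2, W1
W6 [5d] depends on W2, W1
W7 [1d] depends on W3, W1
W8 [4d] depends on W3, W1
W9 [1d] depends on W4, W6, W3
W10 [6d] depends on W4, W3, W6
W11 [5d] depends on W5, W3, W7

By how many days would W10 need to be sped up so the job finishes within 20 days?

Current finish: 23 days; target: 20.
W10 is on every critical path, so each day cut from W10 cuts the finish by one (this holds down to a finish of 19).
Need 23 − 20 = 3 days off W10 → W10 becomes 3 days, finish becomes 20.

3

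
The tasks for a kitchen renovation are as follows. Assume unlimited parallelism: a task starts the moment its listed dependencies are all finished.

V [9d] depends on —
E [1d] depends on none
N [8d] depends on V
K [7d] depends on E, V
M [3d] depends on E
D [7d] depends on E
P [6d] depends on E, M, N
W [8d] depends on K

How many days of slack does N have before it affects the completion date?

1

Critical path: V→K→W = 9+7+8 = 24, so the finish is 24 days.
Longest path through N: 23 days (earliest finish 17, latest finish 18).
Float = 24 − 23 = 1.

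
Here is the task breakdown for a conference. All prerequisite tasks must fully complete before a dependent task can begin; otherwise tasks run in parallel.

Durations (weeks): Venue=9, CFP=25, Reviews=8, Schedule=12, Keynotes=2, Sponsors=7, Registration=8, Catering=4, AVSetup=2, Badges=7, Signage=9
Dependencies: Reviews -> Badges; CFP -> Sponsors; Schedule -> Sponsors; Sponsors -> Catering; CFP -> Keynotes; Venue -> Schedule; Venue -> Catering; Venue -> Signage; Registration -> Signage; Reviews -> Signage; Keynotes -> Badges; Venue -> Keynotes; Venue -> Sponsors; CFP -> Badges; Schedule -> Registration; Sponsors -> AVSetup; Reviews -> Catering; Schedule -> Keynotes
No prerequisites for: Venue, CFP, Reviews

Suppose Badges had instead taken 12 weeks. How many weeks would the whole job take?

The binding path is Venue→Schedule→Registration→Signage = 9+12+8+9 = 38; finish at 38 weeks.
Badges has 4 weeks of float (longest path through it is 34).
The binding chain switches to CFP→Keynotes→Badges = 25+2+12 = 39; finish 39 weeks.

39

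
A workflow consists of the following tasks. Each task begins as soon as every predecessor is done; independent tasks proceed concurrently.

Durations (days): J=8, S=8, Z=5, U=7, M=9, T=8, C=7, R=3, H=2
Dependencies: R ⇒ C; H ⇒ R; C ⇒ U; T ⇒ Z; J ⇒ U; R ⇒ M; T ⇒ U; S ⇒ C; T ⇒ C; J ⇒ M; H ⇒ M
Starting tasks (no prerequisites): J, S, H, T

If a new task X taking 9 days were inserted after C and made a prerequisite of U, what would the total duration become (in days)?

31

Originally the project takes 22 days.
With X inserted, U now waits for max(T, C, J, X).
New critical path: S→C→X→U = 8+7+9+7 = 31 ⇒ 31 days.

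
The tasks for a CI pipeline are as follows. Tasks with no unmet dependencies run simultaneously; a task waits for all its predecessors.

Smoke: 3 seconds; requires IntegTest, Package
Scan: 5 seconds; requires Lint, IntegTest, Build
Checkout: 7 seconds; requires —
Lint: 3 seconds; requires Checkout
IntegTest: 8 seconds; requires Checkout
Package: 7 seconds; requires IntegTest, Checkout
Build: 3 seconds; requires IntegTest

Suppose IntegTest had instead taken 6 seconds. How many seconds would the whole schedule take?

23

Actual critical path: Checkout→IntegTest→Package→Smoke = 7+8+7+3 = 25 ⇒ 25 seconds.
Since IntegTest is critical, the -2 change carries straight to that chain (now 23 seconds).
No other chain overtakes it, so the finish is 23 seconds.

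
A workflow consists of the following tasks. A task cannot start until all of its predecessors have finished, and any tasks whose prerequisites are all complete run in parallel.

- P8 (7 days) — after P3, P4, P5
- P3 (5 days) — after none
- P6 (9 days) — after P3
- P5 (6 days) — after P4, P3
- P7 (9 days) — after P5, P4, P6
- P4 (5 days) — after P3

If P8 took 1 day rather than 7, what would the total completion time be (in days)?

As given, the longest chain is P3→P4→P5→P7 = 5+5+6+9 = 25, so the finish is 25 days.
The longest path through P8 is only 23 days, so P8 has float 2.
That remains the longest chain; total 25 days.

25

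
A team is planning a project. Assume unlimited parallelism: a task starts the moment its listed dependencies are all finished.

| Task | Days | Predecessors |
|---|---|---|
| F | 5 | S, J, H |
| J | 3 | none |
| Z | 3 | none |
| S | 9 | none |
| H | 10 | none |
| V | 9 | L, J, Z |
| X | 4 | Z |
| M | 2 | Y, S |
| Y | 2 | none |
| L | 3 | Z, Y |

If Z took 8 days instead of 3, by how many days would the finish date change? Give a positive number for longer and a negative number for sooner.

5

Actual critical path: Z→L→V = 3+3+9 = 15 ⇒ 15 days.
Z is on the critical path; changing it to 8 makes that path 20 days.
The critical path is still Z→L→V; finish is now 20 days.
Change in finish: 20 − 15 = +5 days.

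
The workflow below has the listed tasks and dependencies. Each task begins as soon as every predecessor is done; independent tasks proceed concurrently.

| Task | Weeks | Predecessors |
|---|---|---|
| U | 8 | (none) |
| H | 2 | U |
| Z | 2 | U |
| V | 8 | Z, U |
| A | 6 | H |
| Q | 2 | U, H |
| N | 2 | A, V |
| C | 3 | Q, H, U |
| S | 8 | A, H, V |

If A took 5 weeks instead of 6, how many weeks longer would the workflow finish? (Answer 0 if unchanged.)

The binding path is U→Z→V→S = 8+2+8+8 = 26; finish at 26 weeks.
A has 2 weeks of float (longest path through it is 24).
The critical path is still U→Z→V→S; finish is now 26 weeks.
Change in finish: 26 − 26 = +0 weeks.

0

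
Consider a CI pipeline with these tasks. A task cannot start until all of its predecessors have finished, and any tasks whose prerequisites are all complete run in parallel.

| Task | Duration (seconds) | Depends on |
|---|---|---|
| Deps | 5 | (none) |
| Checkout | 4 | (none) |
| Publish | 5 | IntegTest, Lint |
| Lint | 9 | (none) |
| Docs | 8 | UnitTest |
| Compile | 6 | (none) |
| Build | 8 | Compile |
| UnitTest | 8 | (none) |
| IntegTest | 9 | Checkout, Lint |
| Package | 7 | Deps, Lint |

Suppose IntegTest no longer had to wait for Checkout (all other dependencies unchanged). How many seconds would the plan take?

With the dependency in place, Lint→IntegTest→Publish = 9+9+5 = 23 sets the finish at 23 seconds.
Dropping Checkout→IntegTest doesn't change IntegTest's earliest start (9); another predecessor still binds.
New critical path: Lint→IntegTest→Publish = 9+9+5 = 23 ⇒ 23 seconds.

23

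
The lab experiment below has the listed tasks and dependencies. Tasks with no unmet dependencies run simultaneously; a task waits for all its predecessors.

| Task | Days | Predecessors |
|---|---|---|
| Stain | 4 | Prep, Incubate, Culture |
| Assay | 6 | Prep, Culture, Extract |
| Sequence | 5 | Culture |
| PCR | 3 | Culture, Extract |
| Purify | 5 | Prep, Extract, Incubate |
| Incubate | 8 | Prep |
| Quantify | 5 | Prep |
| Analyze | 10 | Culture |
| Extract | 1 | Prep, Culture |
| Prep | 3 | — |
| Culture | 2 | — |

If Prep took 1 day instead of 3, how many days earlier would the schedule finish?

2

Critical path before the change: Prep→Incubate→Purify = 3+8+5 = 16 giving 16 days.
Prep lies on that path, so at 1 day the path becomes 14 days.
The critical path is still Prep→Incubate→Purify; finish is now 14 days.
Change in finish: 14 − 16 = -2 days.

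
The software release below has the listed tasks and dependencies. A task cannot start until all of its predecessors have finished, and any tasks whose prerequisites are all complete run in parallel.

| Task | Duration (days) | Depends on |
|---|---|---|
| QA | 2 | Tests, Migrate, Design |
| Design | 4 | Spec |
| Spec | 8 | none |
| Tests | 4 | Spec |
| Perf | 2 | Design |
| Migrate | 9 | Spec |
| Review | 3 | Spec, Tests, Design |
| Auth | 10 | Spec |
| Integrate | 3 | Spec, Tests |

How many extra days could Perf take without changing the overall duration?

The longest chain is Spec→Migrate→QA = 8+9+2 = 19; overall finish 19 days.
Longest path through Perf: 14 days (earliest finish 14, latest finish 19).
Float = 19 − 14 = 5.

5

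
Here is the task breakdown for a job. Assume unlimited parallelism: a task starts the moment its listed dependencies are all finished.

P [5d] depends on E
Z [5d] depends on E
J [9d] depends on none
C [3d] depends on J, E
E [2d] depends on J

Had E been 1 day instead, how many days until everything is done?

15

Critical path before the change: J→E→P = 9+2+5 = 16 giving 16 days.
E is on the critical path; changing it to 1 makes that path 15 days.
That remains the longest chain; total 15 days.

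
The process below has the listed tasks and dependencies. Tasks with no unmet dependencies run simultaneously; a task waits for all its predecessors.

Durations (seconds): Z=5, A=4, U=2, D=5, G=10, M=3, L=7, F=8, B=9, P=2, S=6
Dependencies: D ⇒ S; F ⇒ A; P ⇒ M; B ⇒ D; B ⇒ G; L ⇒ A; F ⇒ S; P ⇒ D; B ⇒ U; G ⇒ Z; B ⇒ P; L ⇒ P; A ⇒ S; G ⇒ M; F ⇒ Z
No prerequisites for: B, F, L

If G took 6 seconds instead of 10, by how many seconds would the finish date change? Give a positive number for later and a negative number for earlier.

-2

As given, the longest chain is B→G→Z = 9+10+5 = 24, so the finish is 24 seconds.
Since G is critical, the -4 change carries straight to that chain (now 20 seconds).
The binding chain switches to B→P→D→S = 9+2+5+6 = 22; finish 22 seconds.
Change in finish: 22 − 24 = -2 seconds.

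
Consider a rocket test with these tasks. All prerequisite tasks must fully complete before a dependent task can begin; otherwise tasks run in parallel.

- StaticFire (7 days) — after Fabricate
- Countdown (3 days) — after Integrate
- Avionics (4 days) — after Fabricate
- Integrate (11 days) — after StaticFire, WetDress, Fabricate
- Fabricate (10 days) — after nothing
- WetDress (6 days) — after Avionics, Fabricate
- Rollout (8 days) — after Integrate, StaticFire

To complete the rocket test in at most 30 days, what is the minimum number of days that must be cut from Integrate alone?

Current finish: 39 days; target: 30.
Integrate is on every critical path, so each day cut from Integrate cuts the finish by one (this holds down to a finish of 29).
Need 39 − 30 = 9 days off Integrate → Integrate becomes 2 days, finish becomes 30.

9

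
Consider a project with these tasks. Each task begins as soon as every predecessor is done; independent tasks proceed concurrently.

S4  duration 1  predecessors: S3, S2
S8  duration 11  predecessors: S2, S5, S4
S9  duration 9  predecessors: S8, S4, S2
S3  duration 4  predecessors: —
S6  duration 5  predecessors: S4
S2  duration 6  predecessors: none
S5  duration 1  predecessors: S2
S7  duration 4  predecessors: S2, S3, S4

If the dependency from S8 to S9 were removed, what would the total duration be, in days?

Before: longest chain S2→S4→S8→S9 = 6+1+11+9 = 27, finish 27.
Without S8→S9, S9's earliest start moves from 18 to 7.
The longest chain is now S2→S4→S8 = 6+1+11 = 18, so the project takes 18 days.

18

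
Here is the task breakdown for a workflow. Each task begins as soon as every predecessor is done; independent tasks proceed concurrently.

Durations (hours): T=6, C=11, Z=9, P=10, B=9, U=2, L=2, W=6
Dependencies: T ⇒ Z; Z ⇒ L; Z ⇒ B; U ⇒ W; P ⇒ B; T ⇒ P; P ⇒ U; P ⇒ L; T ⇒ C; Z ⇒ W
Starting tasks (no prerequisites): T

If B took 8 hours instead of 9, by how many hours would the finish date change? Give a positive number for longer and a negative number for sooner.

-1

Baseline: T→P→B = 6+10+9 = 25 → 25 hours.
Since B is critical, the -1 change carries straight to that chain (now 24 hours).
That remains the longest chain; total 24 hours.
Change in finish: 24 − 25 = -1 hours.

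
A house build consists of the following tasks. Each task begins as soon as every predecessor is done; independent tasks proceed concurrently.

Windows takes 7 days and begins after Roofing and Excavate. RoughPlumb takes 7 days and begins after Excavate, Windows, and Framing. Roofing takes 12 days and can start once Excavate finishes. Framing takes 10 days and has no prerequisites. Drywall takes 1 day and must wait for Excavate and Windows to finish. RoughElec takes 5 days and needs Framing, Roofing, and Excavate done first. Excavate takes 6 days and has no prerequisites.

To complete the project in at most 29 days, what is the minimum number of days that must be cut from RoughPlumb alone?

Current finish: 32 days; target: 29.
RoughPlumb is on every critical path, so each day cut from RoughPlumb cuts the finish by one (this holds down to a finish of 26).
Need 32 − 29 = 3 days off RoughPlumb → RoughPlumb becomes 4 days, finish becomes 29.

3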